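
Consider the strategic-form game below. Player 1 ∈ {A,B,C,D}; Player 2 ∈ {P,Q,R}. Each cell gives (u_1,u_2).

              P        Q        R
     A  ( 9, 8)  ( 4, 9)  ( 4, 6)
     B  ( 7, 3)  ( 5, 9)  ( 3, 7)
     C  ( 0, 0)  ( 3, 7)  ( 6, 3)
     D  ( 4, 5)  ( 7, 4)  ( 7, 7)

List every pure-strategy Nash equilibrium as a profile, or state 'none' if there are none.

PSNE = {(D,R)}

(A,P): not NE [P2→Q gives 9>8]
(A,Q): not NE [P1→D gives 7>4]
(A,R): not NE [P1→D gives 7>4; P2→Q gives 9>6]
(B,P): not NE [P1→A gives 9>7; P2→Q gives 9>3]
(B,Q): not NE [P1→D gives 7>5]
(B,R): not NE [P1→D gives 7>3; P2→Q gives 9>7]
(C,P): not NE [P1→A gives 9>0; P2→Q gives 7>0]
(C,Q): not NE [P1→D gives 7>3]
(C,R): not NE [P1→D gives 7>6; P2→Q gives 7>3]
(D,P): not NE [P1→A gives 9>4; P2→R gives 7>5]
(D,Q): not NE [P2→R gives 7>4]
(D,R): NE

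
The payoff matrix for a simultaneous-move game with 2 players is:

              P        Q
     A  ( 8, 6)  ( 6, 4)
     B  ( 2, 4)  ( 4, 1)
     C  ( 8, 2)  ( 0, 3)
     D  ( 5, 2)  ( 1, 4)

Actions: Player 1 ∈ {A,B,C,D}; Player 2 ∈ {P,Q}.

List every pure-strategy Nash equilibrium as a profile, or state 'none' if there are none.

PSNE = {(A,P)}

(A,P): NE
(A,Q): not NE [P2→P gives 6>4]
(B,P): not NE [P1→C gives 8>2]
(B,Q): not NE [P1→A gives 6>4; P2→P gives 4>1]
(C,P): not NE [P2→Q gives 3>2]
(C,Q): not NE [P1→A gives 6>0]
(D,P): not NE [P1→C gives 8>5; P2→Q gives 4>2]
(D,Q): not NE [P1→A gives 6>1]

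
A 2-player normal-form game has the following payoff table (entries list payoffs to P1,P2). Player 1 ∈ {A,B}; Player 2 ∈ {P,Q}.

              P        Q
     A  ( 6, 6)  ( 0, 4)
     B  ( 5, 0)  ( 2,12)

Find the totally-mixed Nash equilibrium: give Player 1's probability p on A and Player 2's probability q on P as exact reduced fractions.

P1 indiff ⇒ q·6+(1-q)·0 = q·5+(1-q)·2 ⇒ q(1) = (1-q)(2) ⇒ q = 2/3
P2 indiff ⇒ p·6+(1-p)·0 = p·4+(1-p)·12 ⇒ p(2) = (1-p)(12) ⇒ p = 6/7

(p,q) = (6/7, 2/3)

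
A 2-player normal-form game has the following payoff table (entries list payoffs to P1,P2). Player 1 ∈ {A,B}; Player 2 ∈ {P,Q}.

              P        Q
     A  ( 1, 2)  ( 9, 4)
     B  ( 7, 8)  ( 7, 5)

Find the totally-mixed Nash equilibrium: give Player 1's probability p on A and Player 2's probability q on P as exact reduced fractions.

P1 indiff ⇒ q·1+(1-q)·9 = q·7+(1-q)·7 ⇒ q(-6) = (1-q)(-2) ⇒ q = 1/4
P2 indiff ⇒ p·2+(1-p)·8 = p·4+(1-p)·5 ⇒ p(-2) = (1-p)(-3) ⇒ p = 3/5

(p,q) = (3/5, 1/4)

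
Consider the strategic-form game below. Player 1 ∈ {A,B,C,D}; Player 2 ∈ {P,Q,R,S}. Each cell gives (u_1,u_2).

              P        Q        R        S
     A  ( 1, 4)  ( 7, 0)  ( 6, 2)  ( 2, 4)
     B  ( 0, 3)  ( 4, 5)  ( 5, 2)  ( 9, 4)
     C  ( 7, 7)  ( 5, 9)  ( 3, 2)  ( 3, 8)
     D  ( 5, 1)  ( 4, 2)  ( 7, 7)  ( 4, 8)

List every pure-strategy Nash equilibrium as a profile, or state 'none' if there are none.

Equilibria: none

(A,P): not NE [P1→C gives 7>1]
(A,Q): not NE [P2→S gives 4>0]
(A,R): not NE [P1→D gives 7>6; P2→S gives 4>2]
(A,S): not NE [P1→B gives 9>2]
(B,P): not NE [P1→C gives 7>0; P2→Q gives 5>3]
(B,Q): not NE [P1→A gives 7>4]
(B,R): not NE [P1→D gives 7>5; P2→Q gives 5>2]
(B,S): not NE [P2→Q gives 5>4]
(C,P): not NE [P2→Q gives 9>7]
(C,Q): not NE [P1→A gives 7>5]
(C,R): not NE [P1→D gives 7>3; P2→Q gives 9>2]
(C,S): not NE [P1→B gives 9>3; P2→Q gives 9>8]
(D,P): not NE [P1→C gives 7>5; P2→S gives 8>1]
(D,Q): not NE [P1→A gives 7>4; P2→S gives 8>2]
(D,R): not NE [P2→S gives 8>7]
(D,S): not NE [P1→B gives 9>4]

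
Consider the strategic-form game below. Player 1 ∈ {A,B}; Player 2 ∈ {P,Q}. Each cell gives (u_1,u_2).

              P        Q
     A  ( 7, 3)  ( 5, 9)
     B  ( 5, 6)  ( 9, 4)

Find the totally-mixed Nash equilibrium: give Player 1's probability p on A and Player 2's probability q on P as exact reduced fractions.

P1 indiff ⇒ q·7+(1-q)·5 = q·5+(1-q)·9 ⇒ q(2) = (1-q)(4) ⇒ q = 2/3
P2 indiff ⇒ p·3+(1-p)·6 = p·9+(1-p)·4 ⇒ p(-6) = (1-p)(-2) ⇒ p = 1/4

p=1/4, q=2/3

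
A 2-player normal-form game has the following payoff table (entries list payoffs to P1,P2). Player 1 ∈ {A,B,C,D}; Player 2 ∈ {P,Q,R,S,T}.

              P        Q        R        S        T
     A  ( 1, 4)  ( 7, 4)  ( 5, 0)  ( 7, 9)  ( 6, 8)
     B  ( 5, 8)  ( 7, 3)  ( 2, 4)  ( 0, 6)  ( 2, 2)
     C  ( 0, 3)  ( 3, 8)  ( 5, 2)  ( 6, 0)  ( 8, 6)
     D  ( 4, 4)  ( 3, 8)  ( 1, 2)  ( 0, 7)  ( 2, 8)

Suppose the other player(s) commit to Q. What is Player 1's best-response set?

u_1(A vs Q) = 7
u_1(B vs Q) = 7
u_1(C vs Q) = 3
u_1(D vs Q) = 3
max payoff 7 at {A,B}

argmax u_1 = {A,B}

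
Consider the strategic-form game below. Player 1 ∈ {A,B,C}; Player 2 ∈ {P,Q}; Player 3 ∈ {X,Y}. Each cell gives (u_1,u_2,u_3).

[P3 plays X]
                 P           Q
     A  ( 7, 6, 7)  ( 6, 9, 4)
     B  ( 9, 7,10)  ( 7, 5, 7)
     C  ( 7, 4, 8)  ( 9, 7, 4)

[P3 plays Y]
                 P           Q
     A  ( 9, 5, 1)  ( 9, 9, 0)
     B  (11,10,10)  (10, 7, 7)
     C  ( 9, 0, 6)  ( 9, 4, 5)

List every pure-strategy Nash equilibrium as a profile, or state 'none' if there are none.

(A,P,X): not NE [P1→B gives 9>7; P2→Q gives 9>6]
(A,P,Y): not NE [P1→B gives 11>9; P2→Q gives 9>5; P3→X gives 7>1]
(A,Q,X): not NE [P1→C gives 9>6]
(A,Q,Y): not NE [P1→B gives 10>9; P3→X gives 4>0]
(B,P,X): NE
(B,P,Y): NE
(B,Q,X): not NE [P1→C gives 9>7; P2→P gives 7>5]
(B,Q,Y): not NE [P2→P gives 10>7]
(C,P,X): not NE [P1→B gives 9>7; P2→Q gives 7>4]
(C,P,Y): not NE [P1→B gives 11>9; P2→Q gives 4>0; P3→X gives 8>6]
(C,Q,X): not NE [P3→Y gives 5>4]
(C,Q,Y): not NE [P1→B gives 10>9]

NE set: (B,P,X), (B,P,Y)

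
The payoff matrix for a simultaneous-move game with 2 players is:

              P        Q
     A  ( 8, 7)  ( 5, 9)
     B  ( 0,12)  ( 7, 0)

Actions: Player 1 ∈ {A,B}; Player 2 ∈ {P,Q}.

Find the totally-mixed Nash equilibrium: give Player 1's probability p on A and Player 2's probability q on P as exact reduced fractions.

p=6/7, q=1/5

P1 indiff ⇒ q·8+(1-q)·5 = q·0+(1-q)·7 ⇒ q(8) = (1-q)(2) ⇒ q = 1/5
P2 indiff ⇒ p·7+(1-p)·12 = p·9+(1-p)·0 ⇒ p(-2) = (1-p)(-12) ⇒ p = 6/7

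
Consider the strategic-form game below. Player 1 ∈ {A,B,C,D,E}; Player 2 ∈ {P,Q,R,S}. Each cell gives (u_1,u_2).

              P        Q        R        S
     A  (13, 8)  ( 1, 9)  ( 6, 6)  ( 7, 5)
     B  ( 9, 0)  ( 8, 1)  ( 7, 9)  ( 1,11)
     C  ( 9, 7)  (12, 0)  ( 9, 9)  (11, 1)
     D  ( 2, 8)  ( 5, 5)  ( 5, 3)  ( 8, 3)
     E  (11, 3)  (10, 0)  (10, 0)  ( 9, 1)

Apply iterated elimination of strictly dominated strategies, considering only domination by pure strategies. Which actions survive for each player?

Remaining: P1:{A,C,E} P2:{P,Q,R}

P1 drop B (E beats it: P:11>9 Q:10>8 R:10>7 S:9>1)
P1 drop D (C beats it: P:9>2 Q:12>5 R:9>5 S:11>8)
P2 drop S (P beats it: A:8>5 C:7>1 E:3>1)
P1→{A,C,E} P2→{P,Q,R}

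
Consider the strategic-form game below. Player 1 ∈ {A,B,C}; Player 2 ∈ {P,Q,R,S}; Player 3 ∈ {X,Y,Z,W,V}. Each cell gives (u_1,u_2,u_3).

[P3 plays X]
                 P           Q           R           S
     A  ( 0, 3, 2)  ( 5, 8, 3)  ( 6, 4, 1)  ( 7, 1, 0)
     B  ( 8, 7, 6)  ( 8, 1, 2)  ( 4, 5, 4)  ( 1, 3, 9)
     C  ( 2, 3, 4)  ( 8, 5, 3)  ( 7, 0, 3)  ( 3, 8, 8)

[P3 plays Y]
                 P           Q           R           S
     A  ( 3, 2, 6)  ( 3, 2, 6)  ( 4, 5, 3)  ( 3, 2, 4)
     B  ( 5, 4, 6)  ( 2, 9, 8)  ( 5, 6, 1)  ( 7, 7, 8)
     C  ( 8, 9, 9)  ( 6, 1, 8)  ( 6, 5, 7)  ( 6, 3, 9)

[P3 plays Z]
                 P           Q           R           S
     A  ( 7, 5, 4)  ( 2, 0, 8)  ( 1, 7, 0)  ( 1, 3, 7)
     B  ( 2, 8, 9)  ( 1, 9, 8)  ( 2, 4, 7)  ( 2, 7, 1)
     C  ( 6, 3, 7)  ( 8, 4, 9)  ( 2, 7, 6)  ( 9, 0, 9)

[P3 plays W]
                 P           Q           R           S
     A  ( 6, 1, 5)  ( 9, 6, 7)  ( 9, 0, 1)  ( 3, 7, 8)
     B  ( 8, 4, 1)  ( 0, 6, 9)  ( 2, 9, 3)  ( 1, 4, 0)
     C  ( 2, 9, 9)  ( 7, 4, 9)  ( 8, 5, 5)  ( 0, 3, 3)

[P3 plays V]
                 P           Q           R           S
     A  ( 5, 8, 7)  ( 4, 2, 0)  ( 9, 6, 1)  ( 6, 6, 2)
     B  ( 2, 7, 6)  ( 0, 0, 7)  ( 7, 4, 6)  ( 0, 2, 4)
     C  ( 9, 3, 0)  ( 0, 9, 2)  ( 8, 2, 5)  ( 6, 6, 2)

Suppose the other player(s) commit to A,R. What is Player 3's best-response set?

u_3(X vs A,R) = 1
u_3(Y vs A,R) = 3
u_3(Z vs A,R) = 0
u_3(W vs A,R) = 1
u_3(V vs A,R) = 1
max payoff 3 at {Y}

BR_3 = {Y}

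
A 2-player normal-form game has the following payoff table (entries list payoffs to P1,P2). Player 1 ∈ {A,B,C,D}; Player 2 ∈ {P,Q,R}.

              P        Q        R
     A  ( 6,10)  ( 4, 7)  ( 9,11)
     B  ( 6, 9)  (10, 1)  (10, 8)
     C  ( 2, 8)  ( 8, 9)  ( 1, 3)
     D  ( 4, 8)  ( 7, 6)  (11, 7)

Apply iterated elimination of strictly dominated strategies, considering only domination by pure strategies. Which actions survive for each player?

Survivors P1:{A,B,D} P2:{P,R}

P1 drop C (B beats it: P:6>2 Q:10>8 R:10>1)
P2 drop Q (P beats it: A:10>7 B:9>1 D:8>6)
P1→{A,B,D} P2→{P,R}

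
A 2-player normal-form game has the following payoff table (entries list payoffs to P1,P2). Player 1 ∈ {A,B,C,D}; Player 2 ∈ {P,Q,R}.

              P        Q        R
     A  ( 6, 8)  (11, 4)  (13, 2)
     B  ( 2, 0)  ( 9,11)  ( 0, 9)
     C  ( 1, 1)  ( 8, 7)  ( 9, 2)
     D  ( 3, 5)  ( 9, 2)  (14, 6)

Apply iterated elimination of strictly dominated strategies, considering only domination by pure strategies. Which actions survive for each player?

P1 drop B (A beats it: P:6>2 Q:11>9 R:13>0)
P1 drop C (A beats it: P:6>1 Q:11>8 R:13>9)
P2 drop Q (P beats it: A:8>4 D:5>2)
P1→{A,D} P2→{P,R}

Survivors P1:{A,D} P2:{P,R}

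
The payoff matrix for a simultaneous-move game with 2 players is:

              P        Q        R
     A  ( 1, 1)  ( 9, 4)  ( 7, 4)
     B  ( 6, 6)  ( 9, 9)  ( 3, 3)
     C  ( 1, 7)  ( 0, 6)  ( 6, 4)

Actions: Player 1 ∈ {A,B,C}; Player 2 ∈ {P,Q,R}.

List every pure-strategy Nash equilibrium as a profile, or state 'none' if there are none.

NE set: (A,Q), (A,R), (B,Q)

(A,P): not NE [P1→B gives 6>1; P2→R gives 4>1]
(A,Q): NE
(A,R): NE
(B,P): not NE [P2→Q gives 9>6]
(B,Q): NE
(B,R): not NE [P1→A gives 7>3; P2→Q gives 9>3]
(C,P): not NE [P1→B gives 6>1]
(C,Q): not NE [P1→B gives 9>0; P2→P gives 7>6]
(C,R): not NE [P1→A gives 7>6; P2→P gives 7>4]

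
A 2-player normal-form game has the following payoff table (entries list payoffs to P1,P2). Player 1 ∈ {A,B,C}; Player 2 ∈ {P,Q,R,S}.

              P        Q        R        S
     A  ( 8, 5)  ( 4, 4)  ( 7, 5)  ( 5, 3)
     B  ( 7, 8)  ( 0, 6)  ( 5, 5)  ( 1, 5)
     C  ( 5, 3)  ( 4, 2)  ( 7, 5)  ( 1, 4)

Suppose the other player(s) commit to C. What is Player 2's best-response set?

P2 best: {R}

u_2(P vs C) = 3
u_2(Q vs C) = 2
u_2(R vs C) = 5
u_2(S vs C) = 4
max payoff 5 at {R}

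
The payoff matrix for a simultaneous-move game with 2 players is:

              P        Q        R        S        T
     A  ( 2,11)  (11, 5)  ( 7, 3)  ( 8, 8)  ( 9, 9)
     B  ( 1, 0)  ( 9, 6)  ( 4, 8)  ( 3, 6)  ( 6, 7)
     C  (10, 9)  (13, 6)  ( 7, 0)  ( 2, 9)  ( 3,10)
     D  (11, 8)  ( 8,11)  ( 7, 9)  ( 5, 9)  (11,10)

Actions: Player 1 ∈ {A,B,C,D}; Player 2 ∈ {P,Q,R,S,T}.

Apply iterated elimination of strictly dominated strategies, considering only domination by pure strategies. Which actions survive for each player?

Remaining: P1:{A,C,D} P2:{P,Q,T}

P1 drop B (A beats it: P:2>1 Q:11>9 R:7>4 S:8>3 T:9>6)
P2 drop R (Q beats it: A:5>3 C:6>0 D:11>9)
P2 drop S (T beats it: A:9>8 C:10>9 D:10>9)
P1→{A,C,D} P2→{P,Q,T}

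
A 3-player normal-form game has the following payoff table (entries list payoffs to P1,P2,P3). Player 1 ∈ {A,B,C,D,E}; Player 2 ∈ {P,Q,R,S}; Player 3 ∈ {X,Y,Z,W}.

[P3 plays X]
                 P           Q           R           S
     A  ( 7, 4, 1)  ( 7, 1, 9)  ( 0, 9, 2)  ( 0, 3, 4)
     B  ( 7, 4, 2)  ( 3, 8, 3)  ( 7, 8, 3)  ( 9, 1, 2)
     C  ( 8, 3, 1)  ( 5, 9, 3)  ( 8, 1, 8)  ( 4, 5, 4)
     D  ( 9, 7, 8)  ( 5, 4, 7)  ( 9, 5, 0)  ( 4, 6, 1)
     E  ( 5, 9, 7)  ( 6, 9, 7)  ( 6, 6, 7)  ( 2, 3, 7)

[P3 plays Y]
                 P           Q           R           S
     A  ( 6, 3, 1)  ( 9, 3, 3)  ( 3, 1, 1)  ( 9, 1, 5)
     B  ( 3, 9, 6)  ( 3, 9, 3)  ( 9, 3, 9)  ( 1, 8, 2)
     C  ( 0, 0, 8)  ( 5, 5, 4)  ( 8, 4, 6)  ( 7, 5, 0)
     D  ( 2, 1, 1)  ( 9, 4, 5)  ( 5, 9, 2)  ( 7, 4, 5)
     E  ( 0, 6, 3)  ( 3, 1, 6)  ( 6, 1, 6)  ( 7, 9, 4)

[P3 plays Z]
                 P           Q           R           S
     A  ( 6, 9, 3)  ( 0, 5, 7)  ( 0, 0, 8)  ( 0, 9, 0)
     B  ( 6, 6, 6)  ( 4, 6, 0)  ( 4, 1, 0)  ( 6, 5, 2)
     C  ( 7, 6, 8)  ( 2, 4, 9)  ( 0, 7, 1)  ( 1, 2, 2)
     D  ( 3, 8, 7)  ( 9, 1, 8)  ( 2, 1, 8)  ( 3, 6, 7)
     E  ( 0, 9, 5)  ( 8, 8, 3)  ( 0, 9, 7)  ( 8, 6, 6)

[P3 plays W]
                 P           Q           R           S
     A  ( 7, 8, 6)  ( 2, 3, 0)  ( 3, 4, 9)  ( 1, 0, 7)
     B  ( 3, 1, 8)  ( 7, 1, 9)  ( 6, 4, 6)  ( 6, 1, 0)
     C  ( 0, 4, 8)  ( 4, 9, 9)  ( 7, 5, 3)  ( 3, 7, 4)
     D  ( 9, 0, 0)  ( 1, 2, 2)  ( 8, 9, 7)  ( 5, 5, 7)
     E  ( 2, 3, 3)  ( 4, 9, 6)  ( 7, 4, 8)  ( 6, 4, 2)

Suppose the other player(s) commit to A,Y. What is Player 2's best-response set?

argmax u_2 = {P,Q}

u_2(P vs A,Y) = 3
u_2(Q vs A,Y) = 3
u_2(R vs A,Y) = 1
u_2(S vs A,Y) = 1
max payoff 3 at {P,Q}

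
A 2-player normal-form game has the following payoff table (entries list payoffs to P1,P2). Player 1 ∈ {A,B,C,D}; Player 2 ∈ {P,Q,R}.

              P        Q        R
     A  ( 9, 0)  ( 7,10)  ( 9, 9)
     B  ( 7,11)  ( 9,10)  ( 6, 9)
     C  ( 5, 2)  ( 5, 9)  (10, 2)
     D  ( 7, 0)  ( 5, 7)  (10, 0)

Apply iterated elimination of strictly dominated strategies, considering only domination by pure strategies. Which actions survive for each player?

P2 drop R (Q beats it: A:10>9 B:10>9 C:9>2 D:7>0)
P1 drop C (A beats it: P:9>5 Q:7>5)
P1 drop D (A beats it: P:9>7 Q:7>5)
P1→{A,B} P2→{P,Q}

Remaining: P1:{A,B} P2:{P,Q}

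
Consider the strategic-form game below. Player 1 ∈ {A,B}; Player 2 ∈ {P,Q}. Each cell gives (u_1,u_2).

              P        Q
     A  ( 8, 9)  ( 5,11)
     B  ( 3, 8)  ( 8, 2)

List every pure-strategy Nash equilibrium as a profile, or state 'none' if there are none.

Equilibria: none

(A,P): not NE [P2→Q gives 11>9]
(A,Q): not NE [P1→B gives 8>5]
(B,P): not NE [P1→A gives 8>3]
(B,Q): not NE [P2→P gives 8>2]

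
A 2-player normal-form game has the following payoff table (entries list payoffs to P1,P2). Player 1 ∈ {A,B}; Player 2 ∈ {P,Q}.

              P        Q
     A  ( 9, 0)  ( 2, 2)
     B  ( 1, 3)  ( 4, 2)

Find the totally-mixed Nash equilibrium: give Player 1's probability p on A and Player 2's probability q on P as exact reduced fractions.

P1 indiff ⇒ q·9+(1-q)·2 = q·1+(1-q)·4 ⇒ q(8) = (1-q)(2) ⇒ q = 1/5
P2 indiff ⇒ p·0+(1-p)·3 = p·2+(1-p)·2 ⇒ p(-2) = (1-p)(-1) ⇒ p = 1/3

p=1/3, q=1/5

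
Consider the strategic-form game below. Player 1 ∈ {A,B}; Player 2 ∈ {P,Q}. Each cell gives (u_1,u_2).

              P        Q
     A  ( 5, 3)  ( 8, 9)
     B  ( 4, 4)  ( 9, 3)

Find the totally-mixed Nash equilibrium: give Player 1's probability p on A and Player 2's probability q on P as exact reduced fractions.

P1 indiff ⇒ q·5+(1-q)·8 = q·4+(1-q)·9 ⇒ q(1) = (1-q)(1) ⇒ q = 1/2
P2 indiff ⇒ p·3+(1-p)·4 = p·9+(1-p)·3 ⇒ p(-6) = (1-p)(-1) ⇒ p = 1/7

p=1/7, q=1/2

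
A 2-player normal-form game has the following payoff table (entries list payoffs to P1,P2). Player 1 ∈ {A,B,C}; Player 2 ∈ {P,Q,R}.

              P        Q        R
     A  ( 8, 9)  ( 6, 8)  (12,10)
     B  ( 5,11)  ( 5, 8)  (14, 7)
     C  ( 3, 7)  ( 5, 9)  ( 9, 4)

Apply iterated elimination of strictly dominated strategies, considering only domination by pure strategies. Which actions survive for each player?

IESDS → P1:{A,B} P2:{P,R}

P1 drop C (A beats it: P:8>3 Q:6>5 R:12>9)
P2 drop Q (P beats it: A:9>8 B:11>8)
P1→{A,B} P2→{P,R}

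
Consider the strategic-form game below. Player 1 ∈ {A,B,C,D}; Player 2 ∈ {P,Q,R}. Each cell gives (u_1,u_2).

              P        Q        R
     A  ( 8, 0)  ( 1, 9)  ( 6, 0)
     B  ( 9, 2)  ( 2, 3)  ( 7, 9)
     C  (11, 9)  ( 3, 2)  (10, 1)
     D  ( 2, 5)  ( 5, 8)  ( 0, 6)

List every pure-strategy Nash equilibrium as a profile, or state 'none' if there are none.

(A,P): not NE [P1→C gives 11>8; P2→Q gives 9>0]
(A,Q): not NE [P1→D gives 5>1]
(A,R): not NE [P1→C gives 10>6; P2→Q gives 9>0]
(B,P): not NE [P1→C gives 11>9; P2→R gives 9>2]
(B,Q): not NE [P1→D gives 5>2; P2→R gives 9>3]
(B,R): not NE [P1→C gives 10>7]
(C,P): NE
(C,Q): not NE [P1→D gives 5>3; P2→P gives 9>2]
(C,R): not NE [P2→P gives 9>1]
(D,P): not NE [P1→C gives 11>2; P2→Q gives 8>5]
(D,Q): NE
(D,R): not NE [P1→C gives 10>0; P2→Q gives 8>6]

Nash profiles: (C,P), (D,Q)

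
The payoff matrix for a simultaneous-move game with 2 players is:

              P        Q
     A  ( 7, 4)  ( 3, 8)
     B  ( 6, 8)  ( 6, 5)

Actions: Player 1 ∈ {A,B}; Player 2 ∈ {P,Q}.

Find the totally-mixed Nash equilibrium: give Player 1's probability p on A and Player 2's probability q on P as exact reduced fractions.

(p,q) = (3/7, 3/4)

P1 indiff ⇒ q·7+(1-q)·3 = q·6+(1-q)·6 ⇒ q(1) = (1-q)(3) ⇒ q = 3/4
P2 indiff ⇒ p·4+(1-p)·8 = p·8+(1-p)·5 ⇒ p(-4) = (1-p)(-3) ⇒ p = 3/7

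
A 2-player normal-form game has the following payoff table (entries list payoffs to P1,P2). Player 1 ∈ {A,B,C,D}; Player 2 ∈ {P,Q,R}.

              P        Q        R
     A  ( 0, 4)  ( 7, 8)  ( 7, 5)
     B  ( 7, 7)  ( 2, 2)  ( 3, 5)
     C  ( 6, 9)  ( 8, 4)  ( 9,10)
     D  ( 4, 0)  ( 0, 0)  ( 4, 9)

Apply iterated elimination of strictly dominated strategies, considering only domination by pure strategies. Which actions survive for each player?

Remaining: P1:{B,C} P2:{P,R}

P1 drop A (C beats it: P:6>0 Q:8>7 R:9>7)
P1 drop D (C beats it: P:6>4 Q:8>0 R:9>4)
P2 drop Q (P beats it: B:7>2 C:9>4)
P1→{B,C} P2→{P,R}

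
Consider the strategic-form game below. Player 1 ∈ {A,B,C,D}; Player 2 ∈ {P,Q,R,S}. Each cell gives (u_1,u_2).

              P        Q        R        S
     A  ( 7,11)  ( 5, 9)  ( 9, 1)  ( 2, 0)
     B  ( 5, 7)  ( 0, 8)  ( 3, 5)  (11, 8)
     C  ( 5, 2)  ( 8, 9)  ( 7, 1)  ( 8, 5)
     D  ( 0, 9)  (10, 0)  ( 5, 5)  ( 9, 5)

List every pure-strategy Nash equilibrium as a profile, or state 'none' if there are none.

(A,P): NE
(A,Q): not NE [P1→D gives 10>5; P2→P gives 11>9]
(A,R): not NE [P2→P gives 11>1]
(A,S): not NE [P1→B gives 11>2; P2→P gives 11>0]
(B,P): not NE [P1→A gives 7>5; P2→S gives 8>7]
(B,Q): not NE [P1→D gives 10>0]
(B,R): not NE [P1→A gives 9>3; P2→S gives 8>5]
(B,S): NE
(C,P): not NE [P1→A gives 7>5; P2→Q gives 9>2]
(C,Q): not NE [P1→D gives 10>8]
(C,R): not NE [P1→A gives 9>7; P2→Q gives 9>1]
(C,S): not NE [P1→B gives 11>8; P2→Q gives 9>5]
(D,P): not NE [P1→A gives 7>0]
(D,Q): not NE [P2→P gives 9>0]
(D,R): not NE [P1→A gives 9>5; P2→P gives 9>5]
(D,S): not NE [P1→B gives 11>9; P2→P gives 9>5]

Nash profiles: (A,P), (B,S)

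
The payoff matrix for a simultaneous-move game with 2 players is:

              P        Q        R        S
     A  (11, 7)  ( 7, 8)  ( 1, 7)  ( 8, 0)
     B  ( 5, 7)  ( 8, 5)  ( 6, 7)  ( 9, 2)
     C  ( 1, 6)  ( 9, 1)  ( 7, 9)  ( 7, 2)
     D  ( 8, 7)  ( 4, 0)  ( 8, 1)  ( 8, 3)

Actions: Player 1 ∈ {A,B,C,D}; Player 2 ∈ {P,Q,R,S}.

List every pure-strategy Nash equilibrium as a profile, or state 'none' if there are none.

(A,P): not NE [P2→Q gives 8>7]
(A,Q): not NE [P1→C gives 9>7]
(A,R): not NE [P1→D gives 8>1; P2→Q gives 8>7]
(A,S): not NE [P1→B gives 9>8; P2→Q gives 8>0]
(B,P): not NE [P1→A gives 11>5]
(B,Q): not NE [P1→C gives 9>8; P2→R gives 7>5]
(B,R): not NE [P1→D gives 8>6]
(B,S): not NE [P2→R gives 7>2]
(C,P): not NE [P1→A gives 11>1; P2→R gives 9>6]
(C,Q): not NE [P2→R gives 9>1]
(C,R): not NE [P1→D gives 8>7]
(C,S): not NE [P1→B gives 9>7; P2→R gives 9>2]
(D,P): not NE [P1→A gives 11>8]
(D,Q): not NE [P1→C gives 9>4; P2→P gives 7>0]
(D,R): not NE [P2→P gives 7>1]
(D,S): not NE [P1→B gives 9>8; P2→P gives 7>3]

No pure NE.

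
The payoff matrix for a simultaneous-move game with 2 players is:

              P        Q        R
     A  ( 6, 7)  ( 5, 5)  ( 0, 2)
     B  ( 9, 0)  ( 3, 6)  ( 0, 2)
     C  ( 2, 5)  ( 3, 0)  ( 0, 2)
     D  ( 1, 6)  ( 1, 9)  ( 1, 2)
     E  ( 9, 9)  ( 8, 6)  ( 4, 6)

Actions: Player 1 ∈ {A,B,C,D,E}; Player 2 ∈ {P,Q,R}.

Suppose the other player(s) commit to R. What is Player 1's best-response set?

u_1(A vs R) = 0
u_1(B vs R) = 0
u_1(C vs R) = 0
u_1(D vs R) = 1
u_1(E vs R) = 4
max payoff 4 at {E}

P1 best: {E}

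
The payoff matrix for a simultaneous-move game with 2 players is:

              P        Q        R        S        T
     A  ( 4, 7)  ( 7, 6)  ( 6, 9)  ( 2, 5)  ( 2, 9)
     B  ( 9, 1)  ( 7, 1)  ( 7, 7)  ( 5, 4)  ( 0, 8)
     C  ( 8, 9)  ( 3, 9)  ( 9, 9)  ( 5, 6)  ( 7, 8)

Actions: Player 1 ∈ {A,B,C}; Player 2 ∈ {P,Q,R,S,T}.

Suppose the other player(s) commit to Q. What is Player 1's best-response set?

u_1(A vs Q) = 7
u_1(B vs Q) = 7
u_1(C vs Q) = 3
max payoff 7 at {A,B}

P1 best: {A,B}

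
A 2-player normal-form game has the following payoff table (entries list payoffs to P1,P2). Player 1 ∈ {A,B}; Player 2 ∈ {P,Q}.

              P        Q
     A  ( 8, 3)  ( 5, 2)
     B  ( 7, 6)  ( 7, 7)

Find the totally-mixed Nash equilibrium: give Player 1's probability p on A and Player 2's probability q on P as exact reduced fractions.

P1 indiff ⇒ q·8+(1-q)·5 = q·7+(1-q)·7 ⇒ q(1) = (1-q)(2) ⇒ q = 2/3
P2 indiff ⇒ p·3+(1-p)·6 = p·2+(1-p)·7 ⇒ p(1) = (1-p)(1) ⇒ p = 1/2

p=1/2, q=2/3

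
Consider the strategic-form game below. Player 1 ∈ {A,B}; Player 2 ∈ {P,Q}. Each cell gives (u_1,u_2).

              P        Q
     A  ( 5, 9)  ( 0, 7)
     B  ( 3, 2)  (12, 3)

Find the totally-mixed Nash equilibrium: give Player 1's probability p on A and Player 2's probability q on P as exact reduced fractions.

P1 indiff ⇒ q·5+(1-q)·0 = q·3+(1-q)·12 ⇒ q(2) = (1-q)(12) ⇒ q = 6/7
P2 indiff ⇒ p·9+(1-p)·2 = p·7+(1-p)·3 ⇒ p(2) = (1-p)(1) ⇒ p = 1/3

p=1/3, q=6/7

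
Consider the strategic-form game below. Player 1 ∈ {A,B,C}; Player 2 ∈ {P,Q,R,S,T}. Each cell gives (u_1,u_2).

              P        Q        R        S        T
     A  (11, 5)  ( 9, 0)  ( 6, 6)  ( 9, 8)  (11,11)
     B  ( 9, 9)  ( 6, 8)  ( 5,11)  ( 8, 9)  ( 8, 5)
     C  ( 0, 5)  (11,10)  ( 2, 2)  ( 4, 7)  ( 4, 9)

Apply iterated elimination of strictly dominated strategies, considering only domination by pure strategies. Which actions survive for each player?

IESDS → P1:{A,C} P2:{Q,T}

P1 drop B (A beats it: P:11>9 Q:9>6 R:6>5 S:9>8 T:11>8)
P2 drop P (S beats it: A:8>5 C:7>5)
P2 drop R (S beats it: A:8>6 C:7>2)
P2 drop S (T beats it: A:11>8 C:9>7)
P1→{A,C} P2→{Q,T}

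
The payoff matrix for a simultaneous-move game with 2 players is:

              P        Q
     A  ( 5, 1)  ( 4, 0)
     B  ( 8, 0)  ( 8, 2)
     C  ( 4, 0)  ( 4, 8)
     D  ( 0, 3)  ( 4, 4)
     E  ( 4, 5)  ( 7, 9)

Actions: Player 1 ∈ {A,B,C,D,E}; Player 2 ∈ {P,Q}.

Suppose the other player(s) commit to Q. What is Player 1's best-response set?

u_1(A vs Q) = 4
u_1(B vs Q) = 8
u_1(C vs Q) = 4
u_1(D vs Q) = 4
u_1(E vs Q) = 7
max payoff 8 at {B}

P1 best: {B}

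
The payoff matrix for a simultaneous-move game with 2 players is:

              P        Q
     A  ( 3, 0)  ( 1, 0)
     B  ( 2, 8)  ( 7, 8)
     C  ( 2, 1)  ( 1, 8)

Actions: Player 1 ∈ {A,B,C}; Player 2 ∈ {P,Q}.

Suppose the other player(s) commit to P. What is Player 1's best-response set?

u_1(A vs P) = 3
u_1(B vs P) = 2
u_1(C vs P) = 2
max payoff 3 at {A}

argmax u_1 = {A}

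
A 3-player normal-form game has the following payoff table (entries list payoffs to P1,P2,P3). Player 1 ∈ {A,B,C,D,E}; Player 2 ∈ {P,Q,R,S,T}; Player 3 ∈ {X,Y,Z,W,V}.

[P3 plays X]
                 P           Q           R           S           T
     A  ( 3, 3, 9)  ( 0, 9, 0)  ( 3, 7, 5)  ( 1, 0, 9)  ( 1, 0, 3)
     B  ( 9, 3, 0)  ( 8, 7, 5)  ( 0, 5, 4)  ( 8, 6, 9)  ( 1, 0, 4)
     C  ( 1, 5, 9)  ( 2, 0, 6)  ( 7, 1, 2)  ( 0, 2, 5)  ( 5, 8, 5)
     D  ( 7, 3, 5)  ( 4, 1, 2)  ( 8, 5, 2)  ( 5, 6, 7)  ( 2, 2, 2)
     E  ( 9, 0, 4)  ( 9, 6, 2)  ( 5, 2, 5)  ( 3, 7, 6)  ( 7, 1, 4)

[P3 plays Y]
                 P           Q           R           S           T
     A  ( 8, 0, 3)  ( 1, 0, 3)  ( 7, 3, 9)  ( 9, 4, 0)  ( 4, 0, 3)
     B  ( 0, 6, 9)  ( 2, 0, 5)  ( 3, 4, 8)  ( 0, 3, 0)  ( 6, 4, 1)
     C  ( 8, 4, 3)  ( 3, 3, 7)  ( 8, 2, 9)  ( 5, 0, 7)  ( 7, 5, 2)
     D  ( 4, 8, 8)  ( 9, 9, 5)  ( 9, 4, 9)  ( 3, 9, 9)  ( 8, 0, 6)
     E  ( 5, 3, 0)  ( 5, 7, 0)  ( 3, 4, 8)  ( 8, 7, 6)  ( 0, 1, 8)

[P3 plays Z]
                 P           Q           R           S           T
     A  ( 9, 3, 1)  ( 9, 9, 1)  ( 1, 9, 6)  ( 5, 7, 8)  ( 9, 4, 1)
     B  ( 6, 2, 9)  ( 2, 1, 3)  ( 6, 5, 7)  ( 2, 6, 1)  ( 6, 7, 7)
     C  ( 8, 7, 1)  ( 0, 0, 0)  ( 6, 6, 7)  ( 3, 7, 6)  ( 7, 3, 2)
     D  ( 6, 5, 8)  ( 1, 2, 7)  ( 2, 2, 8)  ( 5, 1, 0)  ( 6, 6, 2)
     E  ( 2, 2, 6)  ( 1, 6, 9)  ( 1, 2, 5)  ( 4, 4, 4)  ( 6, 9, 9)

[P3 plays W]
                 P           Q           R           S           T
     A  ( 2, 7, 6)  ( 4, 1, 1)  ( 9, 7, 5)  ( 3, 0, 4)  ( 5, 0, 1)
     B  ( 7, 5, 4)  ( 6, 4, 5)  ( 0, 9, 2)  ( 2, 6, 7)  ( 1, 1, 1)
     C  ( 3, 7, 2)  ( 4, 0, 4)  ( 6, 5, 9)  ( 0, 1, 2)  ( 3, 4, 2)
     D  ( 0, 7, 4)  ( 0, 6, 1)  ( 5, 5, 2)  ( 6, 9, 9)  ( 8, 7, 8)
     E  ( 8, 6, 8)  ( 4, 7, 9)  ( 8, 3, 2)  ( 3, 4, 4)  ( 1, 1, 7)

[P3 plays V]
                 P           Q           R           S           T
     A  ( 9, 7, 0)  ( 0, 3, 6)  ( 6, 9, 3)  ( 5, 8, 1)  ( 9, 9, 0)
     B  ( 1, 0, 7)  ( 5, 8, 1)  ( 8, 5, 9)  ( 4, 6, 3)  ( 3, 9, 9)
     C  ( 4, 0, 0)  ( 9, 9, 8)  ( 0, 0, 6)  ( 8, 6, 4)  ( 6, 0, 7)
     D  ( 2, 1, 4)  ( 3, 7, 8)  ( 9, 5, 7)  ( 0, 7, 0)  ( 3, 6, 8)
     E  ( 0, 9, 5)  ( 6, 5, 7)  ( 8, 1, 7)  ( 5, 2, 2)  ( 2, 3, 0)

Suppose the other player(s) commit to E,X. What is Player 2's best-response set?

u_2(P vs E,X) = 0
u_2(Q vs E,X) = 6
u_2(R vs E,X) = 2
u_2(S vs E,X) = 7
u_2(T vs E,X) = 1
max payoff 7 at {S}

P2 best: {S}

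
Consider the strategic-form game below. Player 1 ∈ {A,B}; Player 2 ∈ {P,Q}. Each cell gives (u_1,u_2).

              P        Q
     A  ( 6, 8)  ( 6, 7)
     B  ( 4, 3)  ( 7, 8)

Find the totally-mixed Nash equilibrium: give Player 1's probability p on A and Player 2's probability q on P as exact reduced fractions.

P1 indiff ⇒ q·6+(1-q)·6 = q·4+(1-q)·7 ⇒ q(2) = (1-q)(1) ⇒ q = 1/3
P2 indiff ⇒ p·8+(1-p)·3 = p·7+(1-p)·8 ⇒ p(1) = (1-p)(5) ⇒ p = 5/6

P1 mixes 5/6 on A; P2 mixes 1/3 on P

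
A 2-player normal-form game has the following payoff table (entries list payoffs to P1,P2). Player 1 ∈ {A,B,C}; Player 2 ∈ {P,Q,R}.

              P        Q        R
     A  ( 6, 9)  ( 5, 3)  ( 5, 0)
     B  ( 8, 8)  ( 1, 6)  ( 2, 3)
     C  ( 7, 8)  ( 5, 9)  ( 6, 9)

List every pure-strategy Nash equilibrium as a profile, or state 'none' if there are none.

Nash profiles: (B,P), (C,Q), (C,R)

(A,P): not NE [P1→B gives 8>6]
(A,Q): not NE [P2→P gives 9>3]
(A,R): not NE [P1→C gives 6>5; P2→P gives 9>0]
(B,P): NE
(B,Q): not NE [P1→C gives 5>1; P2→P gives 8>6]
(B,R): not NE [P1→C gives 6>2; P2→P gives 8>3]
(C,P): not NE [P1→B gives 8>7; P2→R gives 9>8]
(C,Q): NE
(C,R): NE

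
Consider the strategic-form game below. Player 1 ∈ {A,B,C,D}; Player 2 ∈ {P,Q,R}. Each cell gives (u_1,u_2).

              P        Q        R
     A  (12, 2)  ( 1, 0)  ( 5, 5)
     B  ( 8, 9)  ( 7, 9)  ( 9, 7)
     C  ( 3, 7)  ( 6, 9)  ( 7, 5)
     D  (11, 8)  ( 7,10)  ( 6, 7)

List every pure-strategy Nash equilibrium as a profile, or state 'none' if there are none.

(A,P): not NE [P2→R gives 5>2]
(A,Q): not NE [P1→D gives 7>1; P2→R gives 5>0]
(A,R): not NE [P1→B gives 9>5]
(B,P): not NE [P1→A gives 12>8]
(B,Q): NE
(B,R): not NE [P2→Q gives 9>7]
(C,P): not NE [P1→A gives 12>3; P2→Q gives 9>7]
(C,Q): not NE [P1→D gives 7>6]
(C,R): not NE [P1→B gives 9>7; P2→Q gives 9>5]
(D,P): not NE [P1→A gives 12>11; P2→Q gives 10>8]
(D,Q): NE
(D,R): not NE [P1→B gives 9>6; P2→Q gives 10>7]

PSNE = {(B,Q), (D,Q)}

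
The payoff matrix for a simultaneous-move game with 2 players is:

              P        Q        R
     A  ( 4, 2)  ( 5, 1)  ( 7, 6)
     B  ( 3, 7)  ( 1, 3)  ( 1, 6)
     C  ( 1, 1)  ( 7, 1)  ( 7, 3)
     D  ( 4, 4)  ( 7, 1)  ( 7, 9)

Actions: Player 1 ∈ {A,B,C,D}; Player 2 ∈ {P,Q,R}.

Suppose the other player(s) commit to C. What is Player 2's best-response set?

argmax u_2 = {R}

u_2(P vs C) = 1
u_2(Q vs C) = 1
u_2(R vs C) = 3
max payoff 3 at {R}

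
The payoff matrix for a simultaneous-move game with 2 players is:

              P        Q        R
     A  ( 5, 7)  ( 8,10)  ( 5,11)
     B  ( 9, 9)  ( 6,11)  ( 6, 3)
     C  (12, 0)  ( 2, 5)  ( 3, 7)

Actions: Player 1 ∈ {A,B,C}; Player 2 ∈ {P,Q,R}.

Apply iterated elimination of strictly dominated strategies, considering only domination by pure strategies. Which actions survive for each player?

P2 drop P (Q beats it: A:10>7 B:11>9 C:5>0)
P1 drop C (A beats it: Q:8>2 R:5>3)
P1→{A,B} P2→{Q,R}

Survivors P1:{A,B} P2:{Q,R}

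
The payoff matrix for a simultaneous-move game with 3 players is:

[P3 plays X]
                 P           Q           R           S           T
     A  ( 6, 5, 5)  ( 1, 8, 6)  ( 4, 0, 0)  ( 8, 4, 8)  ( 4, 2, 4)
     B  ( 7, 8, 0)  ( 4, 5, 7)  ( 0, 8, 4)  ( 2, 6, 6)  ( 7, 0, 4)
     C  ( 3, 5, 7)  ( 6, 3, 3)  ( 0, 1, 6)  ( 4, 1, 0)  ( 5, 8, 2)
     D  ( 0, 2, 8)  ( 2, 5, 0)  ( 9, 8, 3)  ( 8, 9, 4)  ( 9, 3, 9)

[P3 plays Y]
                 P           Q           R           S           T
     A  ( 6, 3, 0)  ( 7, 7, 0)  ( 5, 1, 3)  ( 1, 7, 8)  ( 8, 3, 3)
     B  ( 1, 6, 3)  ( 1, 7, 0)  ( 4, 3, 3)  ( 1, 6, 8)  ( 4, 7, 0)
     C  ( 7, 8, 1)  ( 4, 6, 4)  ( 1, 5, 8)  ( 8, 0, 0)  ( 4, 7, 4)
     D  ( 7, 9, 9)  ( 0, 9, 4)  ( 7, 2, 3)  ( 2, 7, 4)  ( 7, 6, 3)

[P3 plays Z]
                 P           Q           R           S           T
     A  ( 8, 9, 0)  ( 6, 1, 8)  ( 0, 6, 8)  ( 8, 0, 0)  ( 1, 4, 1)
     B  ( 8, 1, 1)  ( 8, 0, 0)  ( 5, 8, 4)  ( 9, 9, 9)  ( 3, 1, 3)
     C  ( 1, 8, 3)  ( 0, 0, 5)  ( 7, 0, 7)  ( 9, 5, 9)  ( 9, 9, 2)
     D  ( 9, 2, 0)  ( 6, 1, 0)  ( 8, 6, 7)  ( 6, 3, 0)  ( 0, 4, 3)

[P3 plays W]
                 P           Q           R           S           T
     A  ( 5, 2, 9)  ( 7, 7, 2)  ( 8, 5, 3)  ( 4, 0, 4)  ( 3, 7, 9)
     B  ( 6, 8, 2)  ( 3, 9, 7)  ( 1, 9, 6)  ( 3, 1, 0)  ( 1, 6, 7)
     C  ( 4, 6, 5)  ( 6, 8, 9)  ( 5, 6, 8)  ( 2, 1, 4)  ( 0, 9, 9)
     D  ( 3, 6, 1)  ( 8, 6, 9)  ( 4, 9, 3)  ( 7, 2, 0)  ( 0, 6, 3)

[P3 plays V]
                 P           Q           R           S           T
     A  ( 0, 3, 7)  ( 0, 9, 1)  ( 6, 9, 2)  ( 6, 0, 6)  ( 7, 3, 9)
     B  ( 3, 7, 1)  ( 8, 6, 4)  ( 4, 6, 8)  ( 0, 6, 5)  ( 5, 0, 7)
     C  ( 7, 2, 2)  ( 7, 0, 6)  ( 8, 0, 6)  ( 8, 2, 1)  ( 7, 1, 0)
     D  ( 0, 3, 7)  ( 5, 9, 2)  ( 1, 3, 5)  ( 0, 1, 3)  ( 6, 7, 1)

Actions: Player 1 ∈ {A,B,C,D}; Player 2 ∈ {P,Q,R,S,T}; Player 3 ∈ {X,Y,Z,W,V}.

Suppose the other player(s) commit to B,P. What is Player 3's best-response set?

BR_3 = {Y}

u_3(X vs B,P) = 0
u_3(Y vs B,P) = 3
u_3(Z vs B,P) = 1
u_3(W vs B,P) = 2
u_3(V vs B,P) = 1
max payoff 3 at {Y}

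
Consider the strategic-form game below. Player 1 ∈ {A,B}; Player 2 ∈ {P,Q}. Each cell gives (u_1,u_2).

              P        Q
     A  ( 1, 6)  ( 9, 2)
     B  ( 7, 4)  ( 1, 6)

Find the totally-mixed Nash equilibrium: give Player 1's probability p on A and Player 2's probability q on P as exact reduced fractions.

P1 indiff ⇒ q·1+(1-q)·9 = q·7+(1-q)·1 ⇒ q(-6) = (1-q)(-8) ⇒ q = 4/7
P2 indiff ⇒ p·6+(1-p)·4 = p·2+(1-p)·6 ⇒ p(4) = (1-p)(2) ⇒ p = 1/3

(p,q) = (1/3, 4/7)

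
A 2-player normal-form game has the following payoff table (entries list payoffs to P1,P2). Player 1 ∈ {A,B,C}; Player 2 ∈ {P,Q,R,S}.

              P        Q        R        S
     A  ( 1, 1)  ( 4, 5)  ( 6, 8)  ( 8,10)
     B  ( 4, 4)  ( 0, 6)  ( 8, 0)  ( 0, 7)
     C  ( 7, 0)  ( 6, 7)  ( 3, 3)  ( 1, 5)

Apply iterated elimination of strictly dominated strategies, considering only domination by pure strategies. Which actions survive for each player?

IESDS → P1:{A,C} P2:{Q,S}

P2 drop P (Q beats it: A:5>1 B:6>4 C:7>0)
P2 drop R (S beats it: A:10>8 B:7>0 C:5>3)
P1 drop B (A beats it: Q:4>0 S:8>0)
P1→{A,C} P2→{Q,S}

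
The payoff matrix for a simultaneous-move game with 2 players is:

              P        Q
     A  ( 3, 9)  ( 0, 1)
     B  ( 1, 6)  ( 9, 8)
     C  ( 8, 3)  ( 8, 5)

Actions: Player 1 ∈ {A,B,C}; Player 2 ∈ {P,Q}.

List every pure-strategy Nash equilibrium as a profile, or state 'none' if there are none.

(A,P): not NE [P1→C gives 8>3]
(A,Q): not NE [P1→B gives 9>0; P2→P gives 9>1]
(B,P): not NE [P1→C gives 8>1; P2→Q gives 8>6]
(B,Q): NE
(C,P): not NE [P2→Q gives 5>3]
(C,Q): not NE [P1→B gives 9>8]

PSNE = {(B,Q)}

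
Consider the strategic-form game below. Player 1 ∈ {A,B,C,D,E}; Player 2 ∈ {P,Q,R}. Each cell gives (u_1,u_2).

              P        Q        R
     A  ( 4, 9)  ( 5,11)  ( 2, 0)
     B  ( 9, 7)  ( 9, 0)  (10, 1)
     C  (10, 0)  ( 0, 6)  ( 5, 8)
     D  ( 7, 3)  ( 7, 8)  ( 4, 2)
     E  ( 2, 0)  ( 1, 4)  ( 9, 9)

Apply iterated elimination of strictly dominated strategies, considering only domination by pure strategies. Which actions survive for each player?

IESDS → P1:{B,C} P2:{P,R}

P1 drop A (B beats it: P:9>4 Q:9>5 R:10>2)
P1 drop D (B beats it: P:9>7 Q:9>7 R:10>4)
P1 drop E (B beats it: P:9>2 Q:9>1 R:10>9)
P2 drop Q (R beats it: B:1>0 C:8>6)
P1→{B,C} P2→{P,R}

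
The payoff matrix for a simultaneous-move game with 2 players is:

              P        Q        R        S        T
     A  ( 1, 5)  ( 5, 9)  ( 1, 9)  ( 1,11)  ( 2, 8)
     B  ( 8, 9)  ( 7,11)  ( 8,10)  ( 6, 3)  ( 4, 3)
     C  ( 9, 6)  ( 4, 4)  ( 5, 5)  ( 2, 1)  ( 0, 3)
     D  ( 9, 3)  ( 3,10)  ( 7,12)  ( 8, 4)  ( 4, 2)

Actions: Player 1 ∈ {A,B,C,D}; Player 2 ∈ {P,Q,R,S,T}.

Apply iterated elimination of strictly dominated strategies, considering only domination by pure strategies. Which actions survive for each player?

P1 drop A (B beats it: P:8>1 Q:7>5 R:8>1 S:6>1 T:4>2)
P2 drop S (Q beats it: B:11>3 C:4>1 D:10>4)
P2 drop T (P beats it: B:9>3 C:6>3 D:3>2)
P1→{B,C,D} P2→{P,Q,R}

IESDS → P1:{B,C,D} P2:{P,Q,R}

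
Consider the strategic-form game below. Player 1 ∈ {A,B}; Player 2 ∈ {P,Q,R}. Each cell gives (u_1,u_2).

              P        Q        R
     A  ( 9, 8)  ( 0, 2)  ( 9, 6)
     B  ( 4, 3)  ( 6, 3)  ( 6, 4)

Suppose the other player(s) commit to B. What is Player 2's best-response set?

argmax u_2 = {R}

u_2(P vs B) = 3
u_2(Q vs B) = 3
u_2(R vs B) = 4
max payoff 4 at {R}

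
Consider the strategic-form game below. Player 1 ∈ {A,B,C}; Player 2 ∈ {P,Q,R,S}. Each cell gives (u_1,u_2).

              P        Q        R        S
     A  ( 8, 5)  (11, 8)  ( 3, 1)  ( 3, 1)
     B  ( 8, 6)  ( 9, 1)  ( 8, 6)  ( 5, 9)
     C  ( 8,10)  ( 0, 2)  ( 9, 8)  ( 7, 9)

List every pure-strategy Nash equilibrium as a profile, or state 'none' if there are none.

NE set: (A,Q), (C,P)

(A,P): not NE [P2→Q gives 8>5]
(A,Q): NE
(A,R): not NE [P1→C gives 9>3; P2→Q gives 8>1]
(A,S): not NE [P1→C gives 7>3; P2→Q gives 8>1]
(B,P): not NE [P2→S gives 9>6]
(B,Q): not NE [P1→A gives 11>9; P2→S gives 9>1]
(B,R): not NE [P1→C gives 9>8; P2→S gives 9>6]
(B,S): not NE [P1→C gives 7>5]
(C,P): NE
(C,Q): not NE [P1→A gives 11>0; P2→P gives 10>2]
(C,R): not NE [P2→P gives 10>8]
(C,S): not NE [P2→P gives 10>9]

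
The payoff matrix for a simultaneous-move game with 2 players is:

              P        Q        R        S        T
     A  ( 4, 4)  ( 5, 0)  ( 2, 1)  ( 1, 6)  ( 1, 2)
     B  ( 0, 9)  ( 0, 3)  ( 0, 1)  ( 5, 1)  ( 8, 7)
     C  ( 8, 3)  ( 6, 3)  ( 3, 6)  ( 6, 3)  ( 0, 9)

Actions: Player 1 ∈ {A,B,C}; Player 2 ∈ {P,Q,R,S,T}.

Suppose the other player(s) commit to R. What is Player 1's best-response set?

P1 best: {C}

u_1(A vs R) = 2
u_1(B vs R) = 0
u_1(C vs R) = 3
max payoff 3 at {C}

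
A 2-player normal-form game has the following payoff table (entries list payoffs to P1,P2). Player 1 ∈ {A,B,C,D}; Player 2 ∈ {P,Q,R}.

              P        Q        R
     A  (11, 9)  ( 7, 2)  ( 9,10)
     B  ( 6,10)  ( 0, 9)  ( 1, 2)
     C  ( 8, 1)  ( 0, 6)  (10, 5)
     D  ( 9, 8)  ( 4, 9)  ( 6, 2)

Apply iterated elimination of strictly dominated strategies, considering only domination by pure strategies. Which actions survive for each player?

P1 drop B (A beats it: P:11>6 Q:7>0 R:9>1)
P1 drop D (A beats it: P:11>9 Q:7>4 R:9>6)
P2 drop P (R beats it: A:10>9 C:5>1)
P1→{A,C} P2→{Q,R}

Survivors P1:{A,C} P2:{Q,R}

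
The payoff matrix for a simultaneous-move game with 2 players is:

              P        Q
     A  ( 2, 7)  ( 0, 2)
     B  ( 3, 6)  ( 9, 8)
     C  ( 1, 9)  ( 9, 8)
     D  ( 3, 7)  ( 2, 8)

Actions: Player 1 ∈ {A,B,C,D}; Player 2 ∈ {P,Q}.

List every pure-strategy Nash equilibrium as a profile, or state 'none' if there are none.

Nash profiles: (B,Q)

(A,P): not NE [P1→D gives 3>2]
(A,Q): not NE [P1→C gives 9>0; P2→P gives 7>2]
(B,P): not NE [P2→Q gives 8>6]
(B,Q): NE
(C,P): not NE [P1→D gives 3>1]
(C,Q): not NE [P2→P gives 9>8]
(D,P): not NE [P2→Q gives 8>7]
(D,Q): not NE [P1→C gives 9>2]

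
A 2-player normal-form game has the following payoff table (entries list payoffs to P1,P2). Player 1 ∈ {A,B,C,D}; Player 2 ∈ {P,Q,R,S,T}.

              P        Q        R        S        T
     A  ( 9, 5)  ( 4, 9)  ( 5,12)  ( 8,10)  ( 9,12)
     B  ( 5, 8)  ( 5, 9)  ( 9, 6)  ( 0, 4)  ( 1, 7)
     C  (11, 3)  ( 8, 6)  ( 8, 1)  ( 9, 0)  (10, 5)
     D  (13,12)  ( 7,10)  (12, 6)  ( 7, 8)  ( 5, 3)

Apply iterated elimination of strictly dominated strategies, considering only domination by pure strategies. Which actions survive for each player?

P1 drop A (C beats it: P:11>9 Q:8>4 R:8>5 S:9>8 T:10>9)
P1 drop B (D beats it: P:13>5 Q:7>5 R:12>9 S:7>0 T:5>1)
P2 drop R (P beats it: C:3>1 D:12>6)
P2 drop S (P beats it: C:3>0 D:12>8)
P2 drop T (Q beats it: C:6>5 D:10>3)
P1→{C,D} P2→{P,Q}

Remaining: P1:{C,D} P2:{P,Q}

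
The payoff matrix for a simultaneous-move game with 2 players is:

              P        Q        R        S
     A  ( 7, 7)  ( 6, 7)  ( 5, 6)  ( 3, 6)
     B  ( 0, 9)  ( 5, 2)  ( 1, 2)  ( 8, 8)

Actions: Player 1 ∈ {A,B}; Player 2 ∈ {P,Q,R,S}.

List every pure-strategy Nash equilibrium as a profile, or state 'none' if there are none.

(A,P): NE
(A,Q): NE
(A,R): not NE [P2→Q gives 7>6]
(A,S): not NE [P1→B gives 8>3; P2→Q gives 7>6]
(B,P): not NE [P1→A gives 7>0]
(B,Q): not NE [P1→A gives 6>5; P2→P gives 9>2]
(B,R): not NE [P1→A gives 5>1; P2→P gives 9>2]
(B,S): not NE [P2→P gives 9>8]

PSNE = {(A,P), (A,Q)}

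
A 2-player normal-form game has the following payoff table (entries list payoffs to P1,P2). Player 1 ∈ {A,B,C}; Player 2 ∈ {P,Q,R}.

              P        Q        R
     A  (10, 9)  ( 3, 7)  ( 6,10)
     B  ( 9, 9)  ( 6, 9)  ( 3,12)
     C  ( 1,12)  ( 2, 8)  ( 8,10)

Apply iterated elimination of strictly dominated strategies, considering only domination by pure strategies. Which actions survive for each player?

P2 drop Q (R beats it: A:10>7 B:12>9 C:10>8)
P1 drop B (A beats it: P:10>9 R:6>3)
P1→{A,C} P2→{P,R}

Survivors P1:{A,C} P2:{P,R}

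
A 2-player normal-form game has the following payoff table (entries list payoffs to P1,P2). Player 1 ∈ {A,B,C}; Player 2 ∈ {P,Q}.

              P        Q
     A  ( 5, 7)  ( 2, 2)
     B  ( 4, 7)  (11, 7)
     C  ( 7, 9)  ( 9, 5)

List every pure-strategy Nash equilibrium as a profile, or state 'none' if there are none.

(A,P): not NE [P1→C gives 7>5]
(A,Q): not NE [P1→B gives 11>2; P2→P gives 7>2]
(B,P): not NE [P1→C gives 7>4]
(B,Q): NE
(C,P): NE
(C,Q): not NE [P1→B gives 11>9; P2→P gives 9>5]

PSNE = {(B,Q), (C,P)}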